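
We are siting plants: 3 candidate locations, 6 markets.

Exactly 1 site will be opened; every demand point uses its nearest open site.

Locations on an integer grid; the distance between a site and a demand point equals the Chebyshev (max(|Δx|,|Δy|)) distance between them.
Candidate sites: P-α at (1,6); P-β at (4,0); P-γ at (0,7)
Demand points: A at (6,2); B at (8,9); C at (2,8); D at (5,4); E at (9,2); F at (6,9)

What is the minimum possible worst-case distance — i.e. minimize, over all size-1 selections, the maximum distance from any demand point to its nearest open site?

Open {P-α}.
  Farthest demand point is E at distance 8 (to P-α); all others are ≤ 8.
With {P-β} the worst case is 9.
With {P-γ} the worst case is 9.
No size-1 selection achieves below 8.

8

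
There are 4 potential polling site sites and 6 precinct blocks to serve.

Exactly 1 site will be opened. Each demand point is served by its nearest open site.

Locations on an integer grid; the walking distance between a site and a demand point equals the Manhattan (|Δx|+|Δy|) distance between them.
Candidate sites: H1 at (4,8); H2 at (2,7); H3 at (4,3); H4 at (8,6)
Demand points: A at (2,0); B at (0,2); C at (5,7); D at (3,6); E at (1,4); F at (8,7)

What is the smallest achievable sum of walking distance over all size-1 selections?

Open {H2}.
  A→H2 7, B→H2 7, C→H2 3, D→H2 2, E→H2 4, F→H2 6  ⇒ total 29.
Compare {H3}: total 31.
Compare {H1}: total 37.
No size-1 selection does better; minimum is 29.

29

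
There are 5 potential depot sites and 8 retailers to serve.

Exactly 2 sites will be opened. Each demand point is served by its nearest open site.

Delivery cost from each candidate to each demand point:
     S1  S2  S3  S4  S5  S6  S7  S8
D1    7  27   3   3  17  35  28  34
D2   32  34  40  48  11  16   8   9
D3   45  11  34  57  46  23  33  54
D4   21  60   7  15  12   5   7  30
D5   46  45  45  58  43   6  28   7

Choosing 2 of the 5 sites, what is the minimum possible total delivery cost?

Open {D1, D2}.
  S1→D1 7, S2→D1 27, S3→D1 3, S4→D1 3, S5→D2 11, S6→D2 16, S7→D2 8, S8→D2 9  ⇒ total 84.
Compare {D1, D4}: total 94.
Compare {D1, D5}: total 98.
No size-2 selection does better; minimum is 84.

84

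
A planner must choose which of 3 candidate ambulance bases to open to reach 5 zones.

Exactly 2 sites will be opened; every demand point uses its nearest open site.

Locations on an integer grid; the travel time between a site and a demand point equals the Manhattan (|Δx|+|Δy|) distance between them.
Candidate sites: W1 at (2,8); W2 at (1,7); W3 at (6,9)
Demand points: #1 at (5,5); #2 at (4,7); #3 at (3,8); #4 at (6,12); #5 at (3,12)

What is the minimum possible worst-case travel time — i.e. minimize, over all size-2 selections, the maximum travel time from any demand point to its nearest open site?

Open {W1, W3}.
  Farthest demand point is #1 at travel time 5 (to W3); all others are ≤ 5.
With {W2, W3} the worst case is 6.
With {W1, W2} the worst case is 8.
No size-2 selection achieves below 5.

5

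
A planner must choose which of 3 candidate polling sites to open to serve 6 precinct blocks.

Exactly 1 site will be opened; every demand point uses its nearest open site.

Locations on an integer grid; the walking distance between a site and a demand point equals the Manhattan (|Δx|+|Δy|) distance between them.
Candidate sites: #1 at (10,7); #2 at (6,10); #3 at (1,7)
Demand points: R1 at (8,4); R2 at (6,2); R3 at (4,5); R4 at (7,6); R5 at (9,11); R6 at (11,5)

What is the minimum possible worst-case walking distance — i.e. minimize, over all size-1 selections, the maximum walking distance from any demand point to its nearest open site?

9

Open {#1}.
  Farthest demand point is R2 at walking distance 9 (to #1); all others are ≤ 9.
With {#2} the worst case is 10.
With {#3} the worst case is 12.
No size-1 selection achieves below 9.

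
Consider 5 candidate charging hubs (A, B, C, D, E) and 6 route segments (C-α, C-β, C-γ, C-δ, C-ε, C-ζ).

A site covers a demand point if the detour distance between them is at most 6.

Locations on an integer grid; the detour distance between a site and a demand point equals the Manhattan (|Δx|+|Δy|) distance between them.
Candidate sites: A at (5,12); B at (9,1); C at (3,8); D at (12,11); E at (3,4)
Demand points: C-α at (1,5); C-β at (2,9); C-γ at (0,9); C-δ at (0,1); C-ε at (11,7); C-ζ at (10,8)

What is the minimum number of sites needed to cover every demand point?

Coverage sets (demand points within 6 of each site):
  A: {C-β}
  B: {}
  C: {C-α, C-β, C-γ}
  D: {C-ε, C-ζ}
  E: {C-α, C-β, C-δ}
No 2 sites suffice: every size-2 union leaves at least one demand point uncovered.
But {C, D, E} covers everything, so the minimum is 3.

3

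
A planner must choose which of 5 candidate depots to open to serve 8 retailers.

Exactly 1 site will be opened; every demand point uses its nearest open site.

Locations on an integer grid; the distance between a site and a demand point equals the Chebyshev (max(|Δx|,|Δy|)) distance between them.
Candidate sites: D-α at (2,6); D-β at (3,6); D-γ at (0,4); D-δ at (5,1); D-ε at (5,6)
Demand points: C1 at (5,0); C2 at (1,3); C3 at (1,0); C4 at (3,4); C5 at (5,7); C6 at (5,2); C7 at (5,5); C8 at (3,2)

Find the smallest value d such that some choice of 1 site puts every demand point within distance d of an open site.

5

Open {D-γ}.
  Farthest demand point is C1 at distance 5 (to D-γ); all others are ≤ 5.
With {D-α} the worst case is 6.
With {D-β} the worst case is 6.
No size-1 selection achieves below 5.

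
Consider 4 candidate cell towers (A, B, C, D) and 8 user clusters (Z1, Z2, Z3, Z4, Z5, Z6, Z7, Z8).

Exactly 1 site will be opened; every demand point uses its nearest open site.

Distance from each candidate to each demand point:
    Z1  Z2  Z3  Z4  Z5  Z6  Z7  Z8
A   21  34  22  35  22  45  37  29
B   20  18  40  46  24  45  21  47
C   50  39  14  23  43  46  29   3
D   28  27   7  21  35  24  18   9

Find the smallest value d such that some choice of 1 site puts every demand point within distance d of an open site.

Open {D}.
  Farthest demand point is Z5 at distance 35 (to D); all others are ≤ 35.
With {A} the worst case is 45.
With {B} the worst case is 47.
No size-1 selection achieves below 35.

35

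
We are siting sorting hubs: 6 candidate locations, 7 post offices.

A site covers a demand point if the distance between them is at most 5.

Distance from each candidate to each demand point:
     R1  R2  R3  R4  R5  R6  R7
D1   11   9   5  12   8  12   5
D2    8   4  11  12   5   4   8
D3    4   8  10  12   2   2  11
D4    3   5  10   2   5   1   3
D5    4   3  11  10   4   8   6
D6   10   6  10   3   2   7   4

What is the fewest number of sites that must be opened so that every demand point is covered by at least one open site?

Coverage sets (demand points within 5 of each site):
  D1: {R3, R7}
  D2: {R2, R5, R6}
  D3: {R1, R5, R6}
  D4: {R1, R2, R4, R5, R6, R7}
  D5: {R1, R2, R5}
  D6: {R4, R5, R7}
No single site covers all 7 demand points.
But {D1, D4} covers everything, so the minimum is 2.

2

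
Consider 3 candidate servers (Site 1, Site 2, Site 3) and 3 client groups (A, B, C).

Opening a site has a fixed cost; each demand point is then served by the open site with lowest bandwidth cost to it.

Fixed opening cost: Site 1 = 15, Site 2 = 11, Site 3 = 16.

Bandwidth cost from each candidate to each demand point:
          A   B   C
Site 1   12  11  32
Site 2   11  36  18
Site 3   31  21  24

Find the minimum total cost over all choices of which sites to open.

66

Open {Site 1, Site 2}: assign each demand point to its cheapest open site.
  A→Site 2 11, B→Site 1 11, C→Site 2 18
  bandwidth cost 40, fixed 26 → total 66.
Compare {Site 1}: bandwidth cost 55 + fixed 15 = 70.
Compare {Site 2}: bandwidth cost 65 + fixed 11 = 76.
Compare {Site 2, Site 3}: bandwidth cost 50 + fixed 27 = 77.
All other subsets cost ≥ 70. Minimum total cost: 66.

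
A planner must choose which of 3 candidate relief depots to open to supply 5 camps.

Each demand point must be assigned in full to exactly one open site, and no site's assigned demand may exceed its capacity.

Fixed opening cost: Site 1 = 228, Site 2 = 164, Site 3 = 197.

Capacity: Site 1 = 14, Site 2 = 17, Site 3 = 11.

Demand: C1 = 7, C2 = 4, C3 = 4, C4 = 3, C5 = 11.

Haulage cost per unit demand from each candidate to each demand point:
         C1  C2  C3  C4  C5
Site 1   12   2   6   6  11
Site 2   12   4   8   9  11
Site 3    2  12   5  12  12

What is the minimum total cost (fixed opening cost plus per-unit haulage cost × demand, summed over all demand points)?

Open {Site 1, Site 2}; cheapest assignment that respects the capacities:
  Site 1 (cap 14, load 14): C1, C2, C4 — cost 7×12 + 4×2 + 3×6 = 110
  Site 2 (cap 17, load 15): C3, C5 — cost 4×8 + 11×11 = 153
  Shipping 263, fixed 392 → total 655.
  Any other capacity-feasible assignment to {Site 1, Site 2} ships for at least 263.
Compare {Site 1, Site 2, Site 3}: its best feasible assignment gives total 770.
Every other set of open sites that can feasibly serve all demand totals ≥ 770 even under its best assignment. Minimum: 655.

655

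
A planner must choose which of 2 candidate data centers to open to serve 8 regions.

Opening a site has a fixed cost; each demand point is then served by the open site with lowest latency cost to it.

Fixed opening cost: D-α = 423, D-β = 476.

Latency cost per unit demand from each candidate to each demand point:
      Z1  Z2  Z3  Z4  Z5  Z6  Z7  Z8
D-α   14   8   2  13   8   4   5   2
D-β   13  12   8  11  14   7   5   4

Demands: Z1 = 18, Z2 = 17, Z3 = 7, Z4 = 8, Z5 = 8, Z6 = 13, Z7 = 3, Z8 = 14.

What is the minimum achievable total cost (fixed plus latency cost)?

1088

Open {D-α}: assign each demand point to its cheapest open site.
  Z1→D-α 18×14=252, Z2→D-α 17×8=136, Z3→D-α 7×2=14, Z4→D-α 8×13=104, Z5→D-α 8×8=64, Z6→D-α 13×4=52, Z7→D-α 3×5=15, Z8→D-α 14×2=28
  latency cost 665, fixed 423 → total 1088.
Compare {D-β}: latency cost 856 + fixed 476 = 1332.
Compare {D-α, D-β}: latency cost 631 + fixed 899 = 1530.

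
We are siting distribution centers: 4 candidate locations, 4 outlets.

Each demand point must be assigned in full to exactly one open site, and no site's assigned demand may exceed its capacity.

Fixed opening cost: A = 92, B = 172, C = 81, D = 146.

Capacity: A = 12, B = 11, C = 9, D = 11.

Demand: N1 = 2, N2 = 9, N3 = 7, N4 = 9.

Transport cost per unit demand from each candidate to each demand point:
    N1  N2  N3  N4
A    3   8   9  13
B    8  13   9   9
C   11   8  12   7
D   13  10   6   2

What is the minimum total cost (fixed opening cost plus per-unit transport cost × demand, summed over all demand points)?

478

Open {A, C, D}; cheapest assignment that respects the capacities:
  A (cap 12, load 9): N1, N3 — cost 2×3 + 7×9 = 69
  C (cap 9, load 9): N2 — cost 9×8 = 72
  D (cap 11, load 9): N4 — cost 9×2 = 18
  Shipping 159, fixed 319 → total 478.
  Any other capacity-feasible assignment to {A, C, D} ships for at least 159.
Compare {A, B, C}: its best feasible assignment gives total 549.
Compare {B, C, D}: its best feasible assignment gives total 568.
Every other set of open sites that can feasibly serve all demand totals ≥ 549 even under its best assignment. Minimum: 478.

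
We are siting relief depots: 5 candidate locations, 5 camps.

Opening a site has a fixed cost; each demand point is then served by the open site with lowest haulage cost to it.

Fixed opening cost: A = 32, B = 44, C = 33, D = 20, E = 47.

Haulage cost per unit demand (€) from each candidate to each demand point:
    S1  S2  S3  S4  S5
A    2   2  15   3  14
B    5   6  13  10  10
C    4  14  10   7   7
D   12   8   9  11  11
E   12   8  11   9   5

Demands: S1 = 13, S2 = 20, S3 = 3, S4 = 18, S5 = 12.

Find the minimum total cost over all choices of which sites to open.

292

Open {A, E}: assign each demand point to its cheapest open site.
  S1→A 13×2=26, S2→A 20×2=40, S3→E 3×11=33, S4→A 18×3=54, S5→E 12×5=60
  haulage cost 213, fixed 79 → total 292.
Compare {A, C}: haulage cost 234 + fixed 65 = 299.
Compare {A, D, E}: haulage cost 207 + fixed 99 = 306.
Compare {A, C, D}: haulage cost 231 + fixed 85 = 316.
All other subsets cost ≥ 299. Minimum total cost: 292.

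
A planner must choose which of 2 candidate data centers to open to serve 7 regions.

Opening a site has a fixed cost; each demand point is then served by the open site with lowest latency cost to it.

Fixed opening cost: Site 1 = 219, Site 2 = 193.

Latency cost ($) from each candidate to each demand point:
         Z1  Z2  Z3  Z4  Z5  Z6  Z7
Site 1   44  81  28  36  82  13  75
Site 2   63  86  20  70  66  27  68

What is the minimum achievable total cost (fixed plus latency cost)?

Open {Site 1}: assign each demand point to its cheapest open site.
  Z1→Site 1 44, Z2→Site 1 81, Z3→Site 1 28, Z4→Site 1 36, Z5→Site 1 82, Z6→Site 1 13, Z7→Site 1 75
  latency cost 359, fixed 219 → total 578.
Compare {Site 2}: latency cost 400 + fixed 193 = 593.
Compare {Site 1, Site 2}: latency cost 328 + fixed 412 = 740.

578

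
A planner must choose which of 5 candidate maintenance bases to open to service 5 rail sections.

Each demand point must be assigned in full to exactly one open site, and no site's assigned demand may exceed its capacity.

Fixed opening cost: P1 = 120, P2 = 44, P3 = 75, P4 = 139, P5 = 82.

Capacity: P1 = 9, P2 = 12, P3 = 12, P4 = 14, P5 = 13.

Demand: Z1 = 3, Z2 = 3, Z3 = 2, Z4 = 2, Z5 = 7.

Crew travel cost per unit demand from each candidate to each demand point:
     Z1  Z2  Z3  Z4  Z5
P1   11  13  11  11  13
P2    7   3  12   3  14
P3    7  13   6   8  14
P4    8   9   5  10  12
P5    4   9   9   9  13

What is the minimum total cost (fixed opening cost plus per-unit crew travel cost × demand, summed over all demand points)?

262

Open {P2, P5}; cheapest assignment that respects the capacities:
  P2 (cap 12, load 5): Z2, Z4 — cost 3×3 + 2×3 = 15
  P5 (cap 13, load 12): Z1, Z3, Z5 — cost 3×4 + 2×9 + 7×13 = 121
  Shipping 136, fixed 126 → total 262.
  Any other capacity-feasible assignment to {P2, P5} ships for at least 136.
Compare {P2, P3}: its best feasible assignment gives total 265.
Compare {P1, P2}: its best feasible assignment gives total 313.
Every other set of open sites that can feasibly serve all demand totals ≥ 265 even under its best assignment. Minimum: 262.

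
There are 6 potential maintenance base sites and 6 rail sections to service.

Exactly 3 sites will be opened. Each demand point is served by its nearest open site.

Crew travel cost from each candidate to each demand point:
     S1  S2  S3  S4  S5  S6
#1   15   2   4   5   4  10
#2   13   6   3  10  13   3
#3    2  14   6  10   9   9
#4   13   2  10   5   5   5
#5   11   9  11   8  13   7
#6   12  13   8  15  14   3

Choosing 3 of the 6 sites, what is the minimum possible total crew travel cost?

Open {#1, #2, #3}.
  S1→#3 2, S2→#1 2, S3→#2 3, S4→#1 5, S5→#1 4, S6→#2 3  ⇒ total 19.
Compare {#1, #3, #6}: total 20.
Compare {#2, #3, #4}: total 20.
No size-3 selection does better; minimum is 19.

19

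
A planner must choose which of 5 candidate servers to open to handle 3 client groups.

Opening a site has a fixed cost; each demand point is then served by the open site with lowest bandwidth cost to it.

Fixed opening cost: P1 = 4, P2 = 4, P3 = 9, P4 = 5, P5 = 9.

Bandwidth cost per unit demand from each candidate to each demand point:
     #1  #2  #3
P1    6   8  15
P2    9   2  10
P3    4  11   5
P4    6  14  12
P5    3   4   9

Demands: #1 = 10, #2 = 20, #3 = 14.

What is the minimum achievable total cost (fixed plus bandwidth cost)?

162

Open {P2, P3, P5}: assign each demand point to its cheapest open site.
  #1→P5 10×3=30, #2→P2 20×2=40, #3→P3 14×5=70
  bandwidth cost 140, fixed 22 → total 162.
Compare {P2, P3}: bandwidth cost 150 + fixed 13 = 163.
Compare {P1, P2, P3, P5}: bandwidth cost 140 + fixed 26 = 166.
Compare {P1, P2, P3}: bandwidth cost 150 + fixed 17 = 167.
All other subsets cost ≥ 163. Minimum total cost: 162.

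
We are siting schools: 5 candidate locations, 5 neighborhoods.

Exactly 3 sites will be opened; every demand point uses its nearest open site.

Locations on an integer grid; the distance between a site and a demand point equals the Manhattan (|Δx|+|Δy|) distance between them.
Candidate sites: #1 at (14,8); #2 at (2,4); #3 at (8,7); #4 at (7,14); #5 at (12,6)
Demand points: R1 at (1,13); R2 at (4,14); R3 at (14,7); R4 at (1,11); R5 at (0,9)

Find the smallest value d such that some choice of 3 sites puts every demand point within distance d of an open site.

8

Open {#1, #2, #4}.
  Farthest demand point is R4 at distance 8 (to #2); all others are ≤ 8.
With {#2, #3, #4} the worst case is 8.
With {#2, #4, #5} the worst case is 8.
No size-3 selection achieves below 8.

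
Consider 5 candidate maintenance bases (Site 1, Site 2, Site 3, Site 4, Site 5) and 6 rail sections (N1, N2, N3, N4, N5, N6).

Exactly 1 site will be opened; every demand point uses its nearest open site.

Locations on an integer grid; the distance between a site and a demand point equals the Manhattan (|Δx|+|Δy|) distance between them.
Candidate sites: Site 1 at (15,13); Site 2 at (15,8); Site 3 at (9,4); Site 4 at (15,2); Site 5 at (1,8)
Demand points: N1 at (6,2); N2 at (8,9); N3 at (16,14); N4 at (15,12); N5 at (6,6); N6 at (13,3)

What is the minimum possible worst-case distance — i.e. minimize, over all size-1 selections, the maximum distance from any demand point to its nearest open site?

Open {Site 4}.
  Farthest demand point is N2 at distance 14 (to Site 4); all others are ≤ 14.
With {Site 2} the worst case is 15.
With {Site 3} the worst case is 17.
No size-1 selection achieves below 14.

14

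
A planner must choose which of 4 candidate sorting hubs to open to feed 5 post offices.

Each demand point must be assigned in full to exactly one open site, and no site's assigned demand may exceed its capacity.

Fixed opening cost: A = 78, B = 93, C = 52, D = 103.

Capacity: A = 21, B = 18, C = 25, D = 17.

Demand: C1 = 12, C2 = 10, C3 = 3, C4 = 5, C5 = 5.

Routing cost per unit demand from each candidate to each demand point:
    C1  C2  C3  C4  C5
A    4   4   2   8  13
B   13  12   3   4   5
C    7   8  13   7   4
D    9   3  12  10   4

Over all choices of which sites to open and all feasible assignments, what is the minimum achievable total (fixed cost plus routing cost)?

Open {A, C}; cheapest assignment that respects the capacities:
  A (cap 21, load 13): C2, C3 — cost 10×4 + 3×2 = 46
  C (cap 25, load 22): C1, C4, C5 — cost 12×7 + 5×7 + 5×4 = 139
  Shipping 185, fixed 130 → total 315.
  Any other capacity-feasible assignment to {A, C} ships for at least 185.
Compare {A, D}: its best feasible assignment gives total 325.
Compare {C, D}: its best feasible assignment gives total 360.
Every other set of open sites that can feasibly serve all demand totals ≥ 325 even under its best assignment. Minimum: 315.

315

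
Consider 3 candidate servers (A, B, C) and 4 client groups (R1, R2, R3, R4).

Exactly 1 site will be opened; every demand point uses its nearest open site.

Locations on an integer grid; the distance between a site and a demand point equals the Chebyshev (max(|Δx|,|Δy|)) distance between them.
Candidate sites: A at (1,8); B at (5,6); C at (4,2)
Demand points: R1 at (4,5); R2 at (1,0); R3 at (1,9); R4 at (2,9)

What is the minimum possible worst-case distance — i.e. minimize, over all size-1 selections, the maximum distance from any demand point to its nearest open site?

Open {B}.
  Farthest demand point is R2 at distance 6 (to B); all others are ≤ 6.
With {C} the worst case is 7.
With {A} the worst case is 8.
No size-1 selection achieves below 6.

6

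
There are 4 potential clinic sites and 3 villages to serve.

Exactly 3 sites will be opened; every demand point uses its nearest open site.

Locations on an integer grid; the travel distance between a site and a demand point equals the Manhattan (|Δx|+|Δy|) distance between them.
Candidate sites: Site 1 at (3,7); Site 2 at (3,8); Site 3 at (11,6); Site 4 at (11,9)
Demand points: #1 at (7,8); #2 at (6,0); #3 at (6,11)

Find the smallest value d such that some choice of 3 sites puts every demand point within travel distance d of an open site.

Open {Site 1, Site 2, Site 3}.
  Farthest demand point is #2 at travel distance 10 (to Site 1); all others are ≤ 10.
With {Site 1, Site 2, Site 4} the worst case is 10.
With {Site 1, Site 3, Site 4} the worst case is 10.
No size-3 selection achieves below 10.

10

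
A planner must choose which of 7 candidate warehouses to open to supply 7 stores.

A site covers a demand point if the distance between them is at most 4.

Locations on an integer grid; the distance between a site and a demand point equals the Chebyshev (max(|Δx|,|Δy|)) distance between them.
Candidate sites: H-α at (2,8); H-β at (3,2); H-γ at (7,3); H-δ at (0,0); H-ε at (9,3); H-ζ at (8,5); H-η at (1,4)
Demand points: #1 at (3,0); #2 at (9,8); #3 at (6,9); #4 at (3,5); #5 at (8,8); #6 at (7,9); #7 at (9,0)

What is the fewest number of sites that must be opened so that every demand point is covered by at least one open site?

2

Coverage sets (demand points within 4 of each site):
  H-α: {#3, #4}
  H-β: {#1, #4}
  H-γ: {#1, #4, #7}
  H-δ: {#1}
  H-ε: {#7}
  H-ζ: {#2, #3, #5, #6}
  H-η: {#1, #4}
No single site covers all 7 demand points.
But {H-γ, H-ζ} covers everything, so the minimum is 2.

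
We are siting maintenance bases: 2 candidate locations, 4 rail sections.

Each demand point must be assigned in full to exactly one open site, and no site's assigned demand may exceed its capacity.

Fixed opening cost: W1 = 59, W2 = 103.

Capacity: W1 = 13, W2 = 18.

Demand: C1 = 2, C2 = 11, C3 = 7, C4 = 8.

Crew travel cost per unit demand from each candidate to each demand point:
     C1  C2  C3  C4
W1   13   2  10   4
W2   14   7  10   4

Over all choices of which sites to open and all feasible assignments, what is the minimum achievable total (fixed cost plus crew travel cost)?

Open {W1, W2}; cheapest assignment that respects the capacities:
  W1 (cap 13, load 13): C1, C2 — cost 2×13 + 11×2 = 48
  W2 (cap 18, load 15): C3, C4 — cost 7×10 + 8×4 = 102
  Shipping 150, fixed 162 → total 312.
  Any other capacity-feasible assignment to {W1, W2} ships for at least 150.
Total demand is 28 and no other set of sites has combined capacity ≥ 28, so {W1, W2} is the only feasible choice of open sites. Minimum: 312.

312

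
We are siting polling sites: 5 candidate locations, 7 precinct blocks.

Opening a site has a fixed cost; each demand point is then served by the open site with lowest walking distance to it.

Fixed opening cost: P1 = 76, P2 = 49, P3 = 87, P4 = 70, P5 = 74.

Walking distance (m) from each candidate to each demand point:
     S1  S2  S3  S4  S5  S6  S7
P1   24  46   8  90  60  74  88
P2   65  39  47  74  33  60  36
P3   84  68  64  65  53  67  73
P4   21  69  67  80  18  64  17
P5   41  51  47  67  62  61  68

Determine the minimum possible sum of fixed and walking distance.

Open {P2, P4}: assign each demand point to its cheapest open site.
  S1→P4 21, S2→P2 39, S3→P2 47, S4→P2 74, S5→P4 18, S6→P2 60, S7→P4 17
  walking distance 276, fixed 119 → total 395.
Compare {P1, P2}: walking distance 274 + fixed 125 = 399.
Compare {P1, P4}: walking distance 254 + fixed 146 = 400.
Compare {P2}: walking distance 354 + fixed 49 = 403.
All other subsets cost ≥ 399. Minimum total cost: 395.

395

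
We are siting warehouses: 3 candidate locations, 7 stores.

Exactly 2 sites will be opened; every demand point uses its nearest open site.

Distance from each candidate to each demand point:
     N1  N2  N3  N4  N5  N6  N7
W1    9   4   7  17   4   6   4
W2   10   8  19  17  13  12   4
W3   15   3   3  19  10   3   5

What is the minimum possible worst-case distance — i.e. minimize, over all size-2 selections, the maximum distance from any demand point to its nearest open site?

17

Open {W1, W2}.
  Farthest demand point is N4 at distance 17 (to W1); all others are ≤ 17.
With {W1, W3} the worst case is 17.
With {W2, W3} the worst case is 17.
No size-2 selection achieves below 17.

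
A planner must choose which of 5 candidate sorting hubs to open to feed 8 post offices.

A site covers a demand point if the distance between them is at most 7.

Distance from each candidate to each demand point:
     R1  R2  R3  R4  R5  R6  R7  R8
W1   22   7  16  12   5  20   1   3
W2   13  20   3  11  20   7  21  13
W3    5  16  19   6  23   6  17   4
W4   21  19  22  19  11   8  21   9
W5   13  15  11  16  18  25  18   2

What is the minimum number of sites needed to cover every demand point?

3

Coverage sets (demand points within 7 of each site):
  W1: {R2, R5, R7, R8}
  W2: {R3, R6}
  W3: {R1, R4, R6, R8}
  W4: {}
  W5: {R8}
No 2 sites suffice: every size-2 union leaves at least one demand point uncovered.
But {W1, W2, W3} covers everything, so the minimum is 3.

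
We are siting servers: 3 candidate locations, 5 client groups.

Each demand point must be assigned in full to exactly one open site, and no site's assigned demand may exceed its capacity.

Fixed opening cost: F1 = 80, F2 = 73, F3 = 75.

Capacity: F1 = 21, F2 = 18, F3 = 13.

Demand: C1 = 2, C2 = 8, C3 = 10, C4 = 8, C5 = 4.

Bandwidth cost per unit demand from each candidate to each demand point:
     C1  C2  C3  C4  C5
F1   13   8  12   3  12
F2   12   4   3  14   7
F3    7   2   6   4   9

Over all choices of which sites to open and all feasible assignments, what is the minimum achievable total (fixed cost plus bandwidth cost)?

313

Open {F1, F2}; cheapest assignment that respects the capacities:
  F1 (cap 21, load 14): C1, C4, C5 — cost 2×13 + 8×3 + 4×12 = 98
  F2 (cap 18, load 18): C2, C3 — cost 8×4 + 10×3 = 62
  Shipping 160, fixed 153 → total 313.
  Any other capacity-feasible assignment to {F1, F2} ships for at least 160.
Compare {F1, F2, F3}: its best feasible assignment gives total 340.
Compare {F1, F3}: its best feasible assignment gives total 365.
Every other set of open sites that can feasibly serve all demand totals ≥ 340 even under its best assignment. Minimum: 313.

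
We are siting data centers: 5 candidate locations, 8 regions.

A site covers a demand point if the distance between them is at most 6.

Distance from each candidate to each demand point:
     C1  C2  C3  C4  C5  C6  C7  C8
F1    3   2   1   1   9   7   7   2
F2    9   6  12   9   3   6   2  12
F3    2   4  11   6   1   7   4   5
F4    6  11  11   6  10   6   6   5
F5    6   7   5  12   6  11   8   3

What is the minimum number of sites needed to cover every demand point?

Coverage sets (demand points within 6 of each site):
  F1: {C1, C2, C3, C4, C8}
  F2: {C2, C5, C6, C7}
  F3: {C1, C2, C4, C5, C7, C8}
  F4: {C1, C4, C6, C7, C8}
  F5: {C1, C3, C5, C8}
No single site covers all 8 demand points.
But {F1, F2} covers everything, so the minimum is 2.

2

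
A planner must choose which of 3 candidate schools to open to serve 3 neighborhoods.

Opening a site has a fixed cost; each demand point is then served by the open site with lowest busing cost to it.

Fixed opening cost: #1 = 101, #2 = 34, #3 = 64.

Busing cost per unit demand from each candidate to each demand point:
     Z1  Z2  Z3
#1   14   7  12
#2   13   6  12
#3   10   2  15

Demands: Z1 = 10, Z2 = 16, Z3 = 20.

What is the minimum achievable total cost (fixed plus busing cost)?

470

Open {#2, #3}: assign each demand point to its cheapest open site.
  Z1→#3 10×10=100, Z2→#3 16×2=32, Z3→#2 20×12=240
  busing cost 372, fixed 98 → total 470.
Compare {#3}: busing cost 432 + fixed 64 = 496.
Compare {#2}: busing cost 466 + fixed 34 = 500.
Compare {#1, #3}: busing cost 372 + fixed 165 = 537.
All other subsets cost ≥ 496. Minimum total cost: 470.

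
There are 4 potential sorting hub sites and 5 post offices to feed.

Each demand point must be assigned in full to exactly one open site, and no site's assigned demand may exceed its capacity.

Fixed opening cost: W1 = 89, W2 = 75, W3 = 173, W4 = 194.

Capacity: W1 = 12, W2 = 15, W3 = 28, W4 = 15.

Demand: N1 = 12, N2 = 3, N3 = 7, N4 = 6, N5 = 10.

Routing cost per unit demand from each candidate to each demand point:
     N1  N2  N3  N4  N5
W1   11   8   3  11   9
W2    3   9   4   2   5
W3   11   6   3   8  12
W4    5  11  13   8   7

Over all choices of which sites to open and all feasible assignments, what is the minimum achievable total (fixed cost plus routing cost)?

491

Open {W2, W3}; cheapest assignment that respects the capacities:
  W2 (cap 15, load 12): N1 — cost 12×3 = 36
  W3 (cap 28, load 26): N2, N3, N4, N5 — cost 3×6 + 7×3 + 6×8 + 10×12 = 207
  Shipping 243, fixed 248 → total 491.
  Any other capacity-feasible assignment to {W2, W3} ships for at least 243.
Compare {W1, W2, W3}: its best feasible assignment gives total 550.
Compare {W1, W3}: its best feasible assignment gives total 571.
Every other set of open sites that can feasibly serve all demand totals ≥ 550 even under its best assignment. Minimum: 491.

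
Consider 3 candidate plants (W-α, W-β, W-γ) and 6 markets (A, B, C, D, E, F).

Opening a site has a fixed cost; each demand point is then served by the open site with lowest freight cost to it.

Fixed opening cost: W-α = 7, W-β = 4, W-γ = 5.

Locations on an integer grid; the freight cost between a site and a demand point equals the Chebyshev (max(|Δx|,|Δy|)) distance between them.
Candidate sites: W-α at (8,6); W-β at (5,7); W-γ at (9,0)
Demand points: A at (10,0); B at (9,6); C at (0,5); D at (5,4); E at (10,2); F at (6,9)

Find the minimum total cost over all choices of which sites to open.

Open {W-β, W-γ}: assign each demand point to its cheapest open site.
  A→W-γ 1, B→W-β 4, C→W-β 5, D→W-β 3, E→W-γ 2, F→W-β 2
  freight cost 17, fixed 9 → total 26.
Compare {W-β}: freight cost 26 + fixed 4 = 30.
Compare {W-α, W-γ}: freight cost 18 + fixed 12 = 30.
Compare {W-α, W-β, W-γ}: freight cost 14 + fixed 16 = 30.
All other subsets cost ≥ 30. Minimum total cost: 26.

26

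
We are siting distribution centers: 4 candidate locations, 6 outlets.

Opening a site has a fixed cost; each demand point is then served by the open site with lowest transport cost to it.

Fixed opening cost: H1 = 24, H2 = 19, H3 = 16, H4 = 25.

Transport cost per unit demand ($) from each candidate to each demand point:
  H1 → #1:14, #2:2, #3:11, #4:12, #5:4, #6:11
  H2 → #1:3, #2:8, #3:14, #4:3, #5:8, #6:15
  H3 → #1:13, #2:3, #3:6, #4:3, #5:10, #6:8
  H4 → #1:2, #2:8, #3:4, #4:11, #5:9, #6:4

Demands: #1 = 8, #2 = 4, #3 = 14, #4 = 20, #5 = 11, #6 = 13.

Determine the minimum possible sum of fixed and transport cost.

301

Open {H1, H3, H4}: assign each demand point to its cheapest open site.
  #1→H4 8×2=16, #2→H1 4×2=8, #3→H4 14×4=56, #4→H3 20×3=60, #5→H1 11×4=44, #6→H4 13×4=52
  transport cost 236, fixed 65 → total 301.
Compare {H1, H2, H4}: transport cost 236 + fixed 68 = 304.
Compare {H1, H2, H3, H4}: transport cost 236 + fixed 84 = 320.
Compare {H3, H4}: transport cost 295 + fixed 41 = 336.
All other subsets cost ≥ 304. Minimum total cost: 301.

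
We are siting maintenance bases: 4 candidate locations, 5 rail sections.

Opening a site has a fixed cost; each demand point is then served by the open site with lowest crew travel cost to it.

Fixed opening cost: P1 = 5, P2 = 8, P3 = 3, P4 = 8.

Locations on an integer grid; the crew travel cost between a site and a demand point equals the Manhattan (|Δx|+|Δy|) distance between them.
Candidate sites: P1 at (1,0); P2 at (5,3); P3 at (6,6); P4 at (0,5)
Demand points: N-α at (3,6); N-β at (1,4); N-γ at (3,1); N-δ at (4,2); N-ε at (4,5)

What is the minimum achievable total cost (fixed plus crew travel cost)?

Open {P1, P3}: assign each demand point to its cheapest open site.
  N-α→P3 3, N-β→P1 4, N-γ→P1 3, N-δ→P1 5, N-ε→P3 3
  crew travel cost 18, fixed 8 → total 26.
Compare {P2}: crew travel cost 19 + fixed 8 = 27.
Compare {P2, P3}: crew travel cost 17 + fixed 11 = 28.
Compare {P3}: crew travel cost 27 + fixed 3 = 30.
All other subsets cost ≥ 27. Minimum total cost: 26.

26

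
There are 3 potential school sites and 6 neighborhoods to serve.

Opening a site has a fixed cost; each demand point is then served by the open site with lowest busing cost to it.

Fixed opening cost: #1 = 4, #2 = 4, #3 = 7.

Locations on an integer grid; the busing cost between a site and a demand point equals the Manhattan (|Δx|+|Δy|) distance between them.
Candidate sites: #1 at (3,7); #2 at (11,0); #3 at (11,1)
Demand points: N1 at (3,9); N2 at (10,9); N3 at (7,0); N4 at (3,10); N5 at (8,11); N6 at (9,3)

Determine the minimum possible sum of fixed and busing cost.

Open {#1, #2}: assign each demand point to its cheapest open site.
  N1→#1 2, N2→#1 9, N3→#2 4, N4→#1 3, N5→#1 9, N6→#2 5
  busing cost 32, fixed 8 → total 40.
Compare {#1, #3}: busing cost 32 + fixed 11 = 43.
Compare {#1, #2, #3}: busing cost 31 + fixed 15 = 46.
Compare {#1}: busing cost 44 + fixed 4 = 48.
All other subsets cost ≥ 43. Minimum total cost: 40.

40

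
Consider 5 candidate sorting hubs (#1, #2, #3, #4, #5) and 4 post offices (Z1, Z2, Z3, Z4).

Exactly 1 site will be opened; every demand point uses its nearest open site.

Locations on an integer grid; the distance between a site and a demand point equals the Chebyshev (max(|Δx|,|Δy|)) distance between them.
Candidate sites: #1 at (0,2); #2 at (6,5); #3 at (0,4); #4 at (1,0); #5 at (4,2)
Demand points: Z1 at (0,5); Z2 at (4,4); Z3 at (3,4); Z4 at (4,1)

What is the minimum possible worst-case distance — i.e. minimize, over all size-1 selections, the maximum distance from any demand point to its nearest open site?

4

Open {#1}.
  Farthest demand point is Z2 at distance 4 (to #1); all others are ≤ 4.
With {#3} the worst case is 4.
With {#5} the worst case is 4.
No size-1 selection achieves below 4.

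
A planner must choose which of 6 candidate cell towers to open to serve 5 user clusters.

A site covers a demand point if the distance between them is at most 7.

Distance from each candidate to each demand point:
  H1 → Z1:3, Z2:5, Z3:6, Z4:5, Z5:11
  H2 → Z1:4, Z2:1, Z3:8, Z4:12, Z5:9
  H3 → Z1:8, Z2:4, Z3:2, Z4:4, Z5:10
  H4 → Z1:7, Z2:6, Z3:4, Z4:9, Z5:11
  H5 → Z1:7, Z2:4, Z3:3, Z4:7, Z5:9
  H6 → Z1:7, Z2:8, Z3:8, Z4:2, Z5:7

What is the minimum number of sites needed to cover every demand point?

Coverage sets (demand points within 7 of each site):
  H1: {Z1, Z2, Z3, Z4}
  H2: {Z1, Z2}
  H3: {Z2, Z3, Z4}
  H4: {Z1, Z2, Z3}
  H5: {Z1, Z2, Z3, Z4}
  H6: {Z1, Z4, Z5}
No single site covers all 5 demand points.
But {H1, H6} covers everything, so the minimum is 2.

2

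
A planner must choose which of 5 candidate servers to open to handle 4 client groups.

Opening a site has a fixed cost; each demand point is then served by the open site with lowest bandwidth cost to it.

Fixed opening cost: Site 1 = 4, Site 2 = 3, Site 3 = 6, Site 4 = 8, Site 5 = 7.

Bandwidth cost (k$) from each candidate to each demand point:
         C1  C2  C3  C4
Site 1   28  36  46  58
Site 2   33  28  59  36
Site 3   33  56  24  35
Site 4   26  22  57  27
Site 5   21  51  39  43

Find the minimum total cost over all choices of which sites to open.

113

Open {Site 3, Site 4}: assign each demand point to its cheapest open site.
  C1→Site 4 26, C2→Site 4 22, C3→Site 3 24, C4→Site 4 27
  bandwidth cost 99, fixed 14 → total 113.
Compare {Site 3, Site 4, Site 5}: bandwidth cost 94 + fixed 21 = 115.
Compare {Site 2, Site 3, Site 4}: bandwidth cost 99 + fixed 17 = 116.
Compare {Site 1, Site 3, Site 4}: bandwidth cost 99 + fixed 18 = 117.
All other subsets cost ≥ 115. Minimum total cost: 113.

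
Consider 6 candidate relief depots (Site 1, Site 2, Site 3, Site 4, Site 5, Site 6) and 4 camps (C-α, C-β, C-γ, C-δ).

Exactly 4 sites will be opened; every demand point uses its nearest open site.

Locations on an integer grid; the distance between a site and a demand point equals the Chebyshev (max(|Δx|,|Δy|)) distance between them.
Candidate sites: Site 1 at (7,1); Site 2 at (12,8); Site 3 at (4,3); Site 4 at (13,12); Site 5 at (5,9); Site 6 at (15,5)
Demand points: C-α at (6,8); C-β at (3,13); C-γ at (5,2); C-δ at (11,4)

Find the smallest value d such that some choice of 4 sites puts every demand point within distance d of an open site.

4

Open {Site 1, Site 2, Site 3, Site 5}.
  Farthest demand point is C-β at distance 4 (to Site 5); all others are ≤ 4.
With {Site 1, Site 2, Site 4, Site 5} the worst case is 4.
With {Site 1, Site 2, Site 5, Site 6} the worst case is 4.
No size-4 selection achieves below 4.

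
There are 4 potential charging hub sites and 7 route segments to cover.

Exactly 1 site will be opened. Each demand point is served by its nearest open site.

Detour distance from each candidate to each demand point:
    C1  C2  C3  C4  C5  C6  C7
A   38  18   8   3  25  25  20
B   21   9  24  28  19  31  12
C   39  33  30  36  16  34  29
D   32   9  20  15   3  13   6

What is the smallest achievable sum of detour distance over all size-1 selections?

Open {D}.
  C1→D 32, C2→D 9, C3→D 20, C4→D 15, C5→D 3, C6→D 13, C7→D 6  ⇒ total 98.
Compare {A}: total 137.
Compare {B}: total 144.
No size-1 selection does better; minimum is 98.

98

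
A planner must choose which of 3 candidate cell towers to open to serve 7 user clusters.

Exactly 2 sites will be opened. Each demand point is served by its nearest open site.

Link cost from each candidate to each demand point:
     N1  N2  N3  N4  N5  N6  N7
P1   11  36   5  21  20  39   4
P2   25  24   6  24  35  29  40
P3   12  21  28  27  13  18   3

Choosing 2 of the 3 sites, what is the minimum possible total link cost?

Open {P1, P3}.
  N1→P1 11, N2→P3 21, N3→P1 5, N4→P1 21, N5→P3 13, N6→P3 18, N7→P3 3  ⇒ total 92.
Compare {P2, P3}: total 97.
Compare {P1, P2}: total 114.

92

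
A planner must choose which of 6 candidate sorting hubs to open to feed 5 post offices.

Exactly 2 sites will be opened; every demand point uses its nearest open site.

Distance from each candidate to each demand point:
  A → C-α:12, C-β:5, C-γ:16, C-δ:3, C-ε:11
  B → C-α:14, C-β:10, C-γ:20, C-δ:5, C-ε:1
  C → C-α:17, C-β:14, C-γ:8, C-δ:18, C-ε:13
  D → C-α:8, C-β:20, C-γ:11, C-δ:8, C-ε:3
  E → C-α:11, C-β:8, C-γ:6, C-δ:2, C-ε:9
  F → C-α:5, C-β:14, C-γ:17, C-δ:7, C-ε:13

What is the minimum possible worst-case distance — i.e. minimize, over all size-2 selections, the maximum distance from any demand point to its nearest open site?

8

Open {D, E}.
  Farthest demand point is C-α at distance 8 (to D); all others are ≤ 8.
With {E, F} the worst case is 9.
With {A, D} the worst case is 11.
No size-2 selection achieves below 8.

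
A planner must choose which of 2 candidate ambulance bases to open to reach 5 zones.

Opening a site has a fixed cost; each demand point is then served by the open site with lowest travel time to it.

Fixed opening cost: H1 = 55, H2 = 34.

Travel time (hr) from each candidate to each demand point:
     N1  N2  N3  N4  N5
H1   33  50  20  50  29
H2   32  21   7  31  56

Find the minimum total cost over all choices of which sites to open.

Open {H2}: assign each demand point to its cheapest open site.
  N1→H2 32, N2→H2 21, N3→H2 7, N4→H2 31, N5→H2 56
  travel time 147, fixed 34 → total 181.
Compare {H1, H2}: travel time 120 + fixed 89 = 209.
Compare {H1}: travel time 182 + fixed 55 = 237.

181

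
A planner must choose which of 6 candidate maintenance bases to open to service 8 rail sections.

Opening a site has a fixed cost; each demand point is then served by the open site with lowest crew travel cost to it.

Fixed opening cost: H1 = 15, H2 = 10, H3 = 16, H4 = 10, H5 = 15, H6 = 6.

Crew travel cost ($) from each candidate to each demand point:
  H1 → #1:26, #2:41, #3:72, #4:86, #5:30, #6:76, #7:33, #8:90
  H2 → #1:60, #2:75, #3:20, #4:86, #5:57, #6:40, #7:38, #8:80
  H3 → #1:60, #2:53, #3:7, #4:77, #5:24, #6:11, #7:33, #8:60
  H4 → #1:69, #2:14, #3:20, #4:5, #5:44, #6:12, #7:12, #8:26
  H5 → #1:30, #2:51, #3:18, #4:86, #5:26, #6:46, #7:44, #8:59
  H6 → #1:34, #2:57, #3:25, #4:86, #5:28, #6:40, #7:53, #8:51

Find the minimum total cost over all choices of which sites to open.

165

Open {H3, H4, H6}: assign each demand point to its cheapest open site.
  #1→H6 34, #2→H4 14, #3→H3 7, #4→H4 5, #5→H3 24, #6→H3 11, #7→H4 12, #8→H4 26
  crew travel cost 133, fixed 32 → total 165.
Compare {H1, H3, H4}: crew travel cost 125 + fixed 41 = 166.
Compare {H4, H6}: crew travel cost 151 + fixed 16 = 167.
Compare {H4, H5}: crew travel cost 143 + fixed 25 = 168.
All other subsets cost ≥ 166. Minimum total cost: 165.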